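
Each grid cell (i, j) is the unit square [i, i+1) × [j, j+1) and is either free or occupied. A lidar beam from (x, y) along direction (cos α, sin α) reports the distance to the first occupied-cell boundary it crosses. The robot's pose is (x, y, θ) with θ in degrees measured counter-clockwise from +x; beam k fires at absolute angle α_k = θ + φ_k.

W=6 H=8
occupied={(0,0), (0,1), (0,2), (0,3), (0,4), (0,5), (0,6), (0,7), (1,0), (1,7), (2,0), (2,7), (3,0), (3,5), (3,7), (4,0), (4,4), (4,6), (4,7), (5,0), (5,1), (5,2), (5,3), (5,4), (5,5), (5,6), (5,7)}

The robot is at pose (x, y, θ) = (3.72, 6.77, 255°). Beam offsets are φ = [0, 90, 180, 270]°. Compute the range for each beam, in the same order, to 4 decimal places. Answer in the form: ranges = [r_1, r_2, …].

beam 1: φ=0°, α=255°
  cosα=-0.2588 sinα=-0.9659 | (3,6) | tMaxX 2.7819 tMaxY 0.7972 | tΔX 3.8637 tΔY 1.0353
    t=0.7972 [y] (3,5) — stop
  → r_1 = 0.7972
beam 2: φ=90°, α=345°
  cosα=0.9659 sinα=-0.2588 | (3,6) | tMaxX 0.2899 tMaxY 2.9751 | tΔX 1.0353 tΔY 3.8637
    t=0.2899 [x] (4,6) — stop
  → r_2 = 0.2899
beam 3: φ=180°, α=75°
  cosα=0.2588 sinα=0.9659 | (3,6) | tMaxX 1.0818 tMaxY 0.2381 | tΔX 3.8637 tΔY 1.0353
    t=0.2381 [y] (3,7) — stop
  → r_3 = 0.2381
beam 4: φ=270°, α=165°
  cosα=-0.9659 sinα=0.2588 | (3,6) | tMaxX 0.7454 tMaxY 0.8887 | tΔX 1.0353 tΔY 3.8637
    t=0.7454 [x] (2,6)
    t=0.8887 [y] (2,7) — stop
  → r_4 = 0.8887

ranges = [0.7972, 0.2899, 0.2381, 0.8887]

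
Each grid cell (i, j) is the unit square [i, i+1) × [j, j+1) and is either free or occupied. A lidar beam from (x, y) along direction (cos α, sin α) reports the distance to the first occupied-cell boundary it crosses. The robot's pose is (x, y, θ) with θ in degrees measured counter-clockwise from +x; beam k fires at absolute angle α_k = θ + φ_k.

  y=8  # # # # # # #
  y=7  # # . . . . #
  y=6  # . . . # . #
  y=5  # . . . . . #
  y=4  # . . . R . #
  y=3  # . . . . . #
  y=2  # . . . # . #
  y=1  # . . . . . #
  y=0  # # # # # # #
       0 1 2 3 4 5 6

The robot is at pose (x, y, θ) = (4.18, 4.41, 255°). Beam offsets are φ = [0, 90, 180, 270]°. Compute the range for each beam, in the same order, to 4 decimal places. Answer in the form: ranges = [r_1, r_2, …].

beam 1: φ=0°, α=255°
  cosα=-0.2588 sinα=-0.9659 | (4,4) | tMaxX 0.6955 tMaxY 0.4245 | tΔX 3.8637 tΔY 1.0353
    t=0.4245 [y] (4,3)
    t=0.6955 [x] (3,3)
    t=1.4597 [y] (3,2)
    t=2.4950 [y] (3,1)
    t=3.5303 [y] (3,0) — stop
  → r_1 = 3.5303
beam 2: φ=90°, α=345°
  cosα=0.9659 sinα=-0.2588 | (4,4) | tMaxX 0.8489 tMaxY 1.5841 | tΔX 1.0353 tΔY 3.8637
    t=0.8489 [x] (5,4)
    t=1.5841 [y] (5,3)
    t=1.8842 [x] (6,3) — stop
  → r_2 = 1.8842
beam 3: φ=180°, α=75°
  cosα=0.2588 sinα=0.9659 | (4,4) | tMaxX 3.1682 tMaxY 0.6108 | tΔX 3.8637 tΔY 1.0353
    t=0.6108 [y] (4,5)
    t=1.6461 [y] (4,6) — stop
  → r_3 = 1.6461
beam 4: φ=270°, α=165°
  cosα=-0.9659 sinα=0.2588 | (4,4) | tMaxX 0.1863 tMaxY 2.2796 | tΔX 1.0353 tΔY 3.8637
    t=0.1863 [x] (3,4)
    t=1.2216 [x] (2,4)
    t=2.2569 [x] (1,4)
    t=2.2796 [y] (1,5)
    t=3.2922 [x] (0,5) — stop
  → r_4 = 3.2922

ranges = [3.5303, 1.8842, 1.6461, 3.2922]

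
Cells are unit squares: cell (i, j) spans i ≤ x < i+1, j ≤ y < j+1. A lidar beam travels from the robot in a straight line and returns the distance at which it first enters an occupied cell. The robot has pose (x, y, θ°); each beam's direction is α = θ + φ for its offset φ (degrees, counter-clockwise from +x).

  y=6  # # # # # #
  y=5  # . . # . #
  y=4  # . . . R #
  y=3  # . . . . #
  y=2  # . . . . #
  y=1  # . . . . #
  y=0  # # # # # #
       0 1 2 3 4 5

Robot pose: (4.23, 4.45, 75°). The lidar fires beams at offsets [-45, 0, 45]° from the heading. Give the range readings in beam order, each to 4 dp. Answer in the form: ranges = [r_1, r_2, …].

ranges = [0.8891, 1.6047, 0.6351]

beam 1: φ=-45°, α=30°
  cosα=0.8660 sinα=0.5000 | (4,4) | tMaxX 0.8891 tMaxY 1.1000 | tΔX 1.1547 tΔY 2.0000
    t=0.8891 [x] (5,4) — stop
  → r_1 = 0.8891
beam 2: φ=0°, α=75°
  cosα=0.2588 sinα=0.9659 | (4,4) | tMaxX 2.9751 tMaxY 0.5694 | tΔX 3.8637 tΔY 1.0353
    t=0.5694 [y] (4,5)
    t=1.6047 [y] (4,6) — stop
  → r_2 = 1.6047
beam 3: φ=45°, α=120°
  cosα=-0.5000 sinα=0.8660 | (4,4) | tMaxX 0.4600 tMaxY 0.6351 | tΔX 2.0000 tΔY 1.1547
    t=0.4600 [x] (3,4)
    t=0.6351 [y] (3,5) — stop
  → r_3 = 0.6351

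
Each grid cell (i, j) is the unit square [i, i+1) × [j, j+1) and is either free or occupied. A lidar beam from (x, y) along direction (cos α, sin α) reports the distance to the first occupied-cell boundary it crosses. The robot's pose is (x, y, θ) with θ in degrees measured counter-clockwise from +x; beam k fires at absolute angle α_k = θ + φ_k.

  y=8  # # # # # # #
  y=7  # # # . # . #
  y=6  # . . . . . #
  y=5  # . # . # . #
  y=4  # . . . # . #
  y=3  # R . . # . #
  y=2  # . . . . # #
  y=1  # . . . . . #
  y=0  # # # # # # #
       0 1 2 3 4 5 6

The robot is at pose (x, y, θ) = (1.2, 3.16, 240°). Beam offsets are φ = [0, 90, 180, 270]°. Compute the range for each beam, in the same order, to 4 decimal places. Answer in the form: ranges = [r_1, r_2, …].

ranges = [0.4000, 4.3200, 2.1246, 0.2309]

beam 1: φ=0°, α=240°
  d=(-0.5000,-0.8660)  start (1,3)  tX=0.4000 tY=0.1848  stride 1/|dx|=2.0000 1/|dy|=1.1547
    cross y-line → (1,2), t=0.1848
    cross x-line → (0,2), t=0.4000 (wall)
  → r_1 = 0.4000
beam 2: φ=90°, α=330°
  d=(0.8660,-0.5000)  start (1,3)  tX=0.9238 tY=0.3200  stride 1/|dx|=1.1547 1/|dy|=2.0000
    cross y-line → (1,2), t=0.3200
    cross x-line → (2,2), t=0.9238
    cross x-line → (3,2), t=2.0785
    cross y-line → (3,1), t=2.3200
    cross x-line → (4,1), t=3.2332
    cross y-line → (4,0), t=4.3200 (wall)
  → r_2 = 4.3200
beam 3: φ=180°, α=60°
  d=(0.5000,0.8660)  start (1,3)  tX=1.6000 tY=0.9699  stride 1/|dx|=2.0000 1/|dy|=1.1547
    cross y-line → (1,4), t=0.9699
    cross x-line → (2,4), t=1.6000
    cross y-line → (2,5), t=2.1246 (wall)
  → r_3 = 2.1246
beam 4: φ=270°, α=150°
  d=(-0.8660,0.5000)  start (1,3)  tX=0.2309 tY=1.6800  stride 1/|dx|=1.1547 1/|dy|=2.0000
    cross x-line → (0,3), t=0.2309 (wall)
  → r_4 = 0.2309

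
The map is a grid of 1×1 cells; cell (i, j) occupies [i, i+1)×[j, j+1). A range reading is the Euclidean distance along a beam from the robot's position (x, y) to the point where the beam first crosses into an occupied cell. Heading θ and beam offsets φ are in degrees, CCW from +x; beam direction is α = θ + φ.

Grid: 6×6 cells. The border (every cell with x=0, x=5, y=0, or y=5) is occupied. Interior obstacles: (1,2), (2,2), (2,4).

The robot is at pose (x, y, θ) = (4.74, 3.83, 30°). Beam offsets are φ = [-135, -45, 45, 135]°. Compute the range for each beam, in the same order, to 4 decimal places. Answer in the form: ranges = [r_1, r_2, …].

ranges = [2.9298, 0.2692, 1.0046, 1.8014]

beam 1: φ=-135°, α=255°
  cosα=-0.2588 sinα=-0.9659 | (4,3) | tMaxX 2.8591 tMaxY 0.8593 | tΔX 3.8637 tΔY 1.0353
    t=0.8593 [y] (4,2)
    t=1.8946 [y] (4,1)
    t=2.8591 [x] (3,1)
    t=2.9298 [y] (3,0) — stop
  → r_1 = 2.9298
beam 2: φ=-45°, α=345°
  cosα=0.9659 sinα=-0.2588 | (4,3) | tMaxX 0.2692 tMaxY 3.2069 | tΔX 1.0353 tΔY 3.8637
    t=0.2692 [x] (5,3) — stop
  → r_2 = 0.2692
beam 3: φ=45°, α=75°
  cosα=0.2588 sinα=0.9659 | (4,3) | tMaxX 1.0046 tMaxY 0.1760 | tΔX 3.8637 tΔY 1.0353
    t=0.1760 [y] (4,4)
    t=1.0046 [x] (5,4) — stop
  → r_3 = 1.0046
beam 4: φ=135°, α=165°
  cosα=-0.9659 sinα=0.2588 | (4,3) | tMaxX 0.7661 tMaxY 0.6568 | tΔX 1.0353 tΔY 3.8637
    t=0.6568 [y] (4,4)
    t=0.7661 [x] (3,4)
    t=1.8014 [x] (2,4) — stop
  → r_4 = 1.8014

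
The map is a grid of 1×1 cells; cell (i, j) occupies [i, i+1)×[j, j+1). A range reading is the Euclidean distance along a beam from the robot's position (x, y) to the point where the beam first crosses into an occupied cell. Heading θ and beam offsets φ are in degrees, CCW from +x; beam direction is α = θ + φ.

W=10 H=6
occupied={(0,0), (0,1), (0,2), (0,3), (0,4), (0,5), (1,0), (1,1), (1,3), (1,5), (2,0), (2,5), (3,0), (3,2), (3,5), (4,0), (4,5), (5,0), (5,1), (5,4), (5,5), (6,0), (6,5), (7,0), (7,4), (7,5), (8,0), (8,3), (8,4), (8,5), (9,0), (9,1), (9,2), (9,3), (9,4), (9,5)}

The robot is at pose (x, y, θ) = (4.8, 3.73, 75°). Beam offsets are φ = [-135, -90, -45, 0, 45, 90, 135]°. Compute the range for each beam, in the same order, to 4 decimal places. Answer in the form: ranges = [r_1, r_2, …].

beam 1: φ=-135°, α=300°
  d=(0.5000,-0.8660)  start (4,3)  tX=0.4000 tY=0.8429  stride 1/|dx|=2.0000 1/|dy|=1.1547
    cross x-line → (5,3), t=0.4000
    cross y-line → (5,2), t=0.8429
    cross y-line → (5,1), t=1.9976 (wall)
  → r_1 = 1.9976
beam 2: φ=-90°, α=345°
  d=(0.9659,-0.2588)  start (4,3)  tX=0.2071 tY=2.8205  stride 1/|dx|=1.0353 1/|dy|=3.8637
    cross x-line → (5,3), t=0.2071
    cross x-line → (6,3), t=1.2423
    cross x-line → (7,3), t=2.2776
    cross y-line → (7,2), t=2.8205
    cross x-line → (8,2), t=3.3129
    cross x-line → (9,2), t=4.3482 (wall)
  → r_2 = 4.3482
beam 3: φ=-45°, α=30°
  d=(0.8660,0.5000)  start (4,3)  tX=0.2309 tY=0.5400  stride 1/|dx|=1.1547 1/|dy|=2.0000
    cross x-line → (5,3), t=0.2309
    cross y-line → (5,4), t=0.5400 (wall)
  → r_3 = 0.5400
beam 4: φ=0°, α=75°
  d=(0.2588,0.9659)  start (4,3)  tX=0.7727 tY=0.2795  stride 1/|dx|=3.8637 1/|dy|=1.0353
    cross y-line → (4,4), t=0.2795
    cross x-line → (5,4), t=0.7727 (wall)
  → r_4 = 0.7727
beam 5: φ=45°, α=120°
  d=(-0.5000,0.8660)  start (4,3)  tX=1.6000 tY=0.3118  stride 1/|dx|=2.0000 1/|dy|=1.1547
    cross y-line → (4,4), t=0.3118
    cross y-line → (4,5), t=1.4665 (wall)
  → r_5 = 1.4665
beam 6: φ=90°, α=165°
  d=(-0.9659,0.2588)  start (4,3)  tX=0.8282 tY=1.0432  stride 1/|dx|=1.0353 1/|dy|=3.8637
    cross x-line → (3,3), t=0.8282
    cross y-line → (3,4), t=1.0432
    cross x-line → (2,4), t=1.8635
    cross x-line → (1,4), t=2.8988
    cross x-line → (0,4), t=3.9340 (wall)
  → r_6 = 3.9340
beam 7: φ=135°, α=210°
  d=(-0.8660,-0.5000)  start (4,3)  tX=0.9238 tY=1.4600  stride 1/|dx|=1.1547 1/|dy|=2.0000
    cross x-line → (3,3), t=0.9238
    cross y-line → (3,2), t=1.4600 (wall)
  → r_7 = 1.4600

ranges = [1.9976, 4.3482, 0.5400, 0.7727, 1.4665, 3.9340, 1.4600]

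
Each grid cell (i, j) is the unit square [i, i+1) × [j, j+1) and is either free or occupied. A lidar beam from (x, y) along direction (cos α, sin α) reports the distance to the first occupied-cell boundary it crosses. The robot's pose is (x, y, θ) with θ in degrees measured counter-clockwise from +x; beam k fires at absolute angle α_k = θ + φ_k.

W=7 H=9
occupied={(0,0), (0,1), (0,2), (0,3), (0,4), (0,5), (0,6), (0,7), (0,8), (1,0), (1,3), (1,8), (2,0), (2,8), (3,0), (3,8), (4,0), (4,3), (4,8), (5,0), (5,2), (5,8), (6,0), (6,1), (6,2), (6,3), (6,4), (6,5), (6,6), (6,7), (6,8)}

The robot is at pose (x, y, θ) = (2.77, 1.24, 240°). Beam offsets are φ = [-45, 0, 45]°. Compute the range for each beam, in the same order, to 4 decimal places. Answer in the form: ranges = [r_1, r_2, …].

ranges = [0.9273, 0.2771, 0.2485]

beam 1: φ=-45°, α=195°
  direction (-0.9659, -0.2588); cell (2,1); t to first gridline: x 0.7972, y 0.9273 (then +1.0353 / +3.8637)
    (1,1) via x @ 0.7972
    (1,0) via y @ 0.9273  # hit
  → r_1 = 0.9273
beam 2: φ=0°, α=240°
  direction (-0.5000, -0.8660); cell (2,1); t to first gridline: x 1.5400, y 0.2771 (then +2.0000 / +1.1547)
    (2,0) via y @ 0.2771  # hit
  → r_2 = 0.2771
beam 3: φ=45°, α=285°
  direction (0.2588, -0.9659); cell (2,1); t to first gridline: x 0.8887, y 0.2485 (then +3.8637 / +1.0353)
    (2,0) via y @ 0.2485  # hit
  → r_3 = 0.2485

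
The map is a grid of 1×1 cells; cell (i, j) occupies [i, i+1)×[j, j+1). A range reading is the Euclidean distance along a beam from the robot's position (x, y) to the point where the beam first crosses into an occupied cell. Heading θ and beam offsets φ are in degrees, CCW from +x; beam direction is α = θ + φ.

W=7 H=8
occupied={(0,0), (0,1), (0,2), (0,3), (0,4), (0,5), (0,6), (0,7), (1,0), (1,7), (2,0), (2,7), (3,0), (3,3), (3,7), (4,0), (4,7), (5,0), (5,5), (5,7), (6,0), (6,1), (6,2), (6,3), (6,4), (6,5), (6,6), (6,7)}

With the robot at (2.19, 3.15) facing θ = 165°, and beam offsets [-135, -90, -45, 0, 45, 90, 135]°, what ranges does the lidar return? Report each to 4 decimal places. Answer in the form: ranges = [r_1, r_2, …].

beam 1: φ=-135°, α=30°
  direction (0.8660, 0.5000); cell (2,3); t to first gridline: x 0.9353, y 1.7000 (then +1.1547 / +2.0000)
    (3,3) via x @ 0.9353  # hit
  → r_1 = 0.9353
beam 2: φ=-90°, α=75°
  direction (0.2588, 0.9659); cell (2,3); t to first gridline: x 3.1296, y 0.8800 (then +3.8637 / +1.0353)
    (2,4) via y @ 0.8800
    (2,5) via y @ 1.9153
    (2,6) via y @ 2.9505
    (3,6) via x @ 3.1296
    (3,7) via y @ 3.9858  # hit
  → r_2 = 3.9858
beam 3: φ=-45°, α=120°
  direction (-0.5000, 0.8660); cell (2,3); t to first gridline: x 0.3800, y 0.9815 (then +2.0000 / +1.1547)
    (1,3) via x @ 0.3800
    (1,4) via y @ 0.9815
    (1,5) via y @ 2.1362
    (0,5) via x @ 2.3800  # hit
  → r_3 = 2.3800
beam 4: φ=0°, α=165°
  direction (-0.9659, 0.2588); cell (2,3); t to first gridline: x 0.1967, y 3.2841 (then +1.0353 / +3.8637)
    (1,3) via x @ 0.1967
    (0,3) via x @ 1.2320  # hit
  → r_4 = 1.2320
beam 5: φ=45°, α=210°
  direction (-0.8660, -0.5000); cell (2,3); t to first gridline: x 0.2194, y 0.3000 (then +1.1547 / +2.0000)
    (1,3) via x @ 0.2194
    (1,2) via y @ 0.3000
    (0,2) via x @ 1.3741  # hit
  → r_5 = 1.3741
beam 6: φ=90°, α=255°
  direction (-0.2588, -0.9659); cell (2,3); t to first gridline: x 0.7341, y 0.1553 (then +3.8637 / +1.0353)
    (2,2) via y @ 0.1553
    (1,2) via x @ 0.7341
    (1,1) via y @ 1.1906
    (1,0) via y @ 2.2258  # hit
  → r_6 = 2.2258
beam 7: φ=135°, α=300°
  direction (0.5000, -0.8660); cell (2,3); t to first gridline: x 1.6200, y 0.1732 (then +2.0000 / +1.1547)
    (2,2) via y @ 0.1732
    (2,1) via y @ 1.3279
    (3,1) via x @ 1.6200
    (3,0) via y @ 2.4826  # hit
  → r_7 = 2.4826

ranges = [0.9353, 3.9858, 2.3800, 1.2320, 1.3741, 2.2258, 2.4826]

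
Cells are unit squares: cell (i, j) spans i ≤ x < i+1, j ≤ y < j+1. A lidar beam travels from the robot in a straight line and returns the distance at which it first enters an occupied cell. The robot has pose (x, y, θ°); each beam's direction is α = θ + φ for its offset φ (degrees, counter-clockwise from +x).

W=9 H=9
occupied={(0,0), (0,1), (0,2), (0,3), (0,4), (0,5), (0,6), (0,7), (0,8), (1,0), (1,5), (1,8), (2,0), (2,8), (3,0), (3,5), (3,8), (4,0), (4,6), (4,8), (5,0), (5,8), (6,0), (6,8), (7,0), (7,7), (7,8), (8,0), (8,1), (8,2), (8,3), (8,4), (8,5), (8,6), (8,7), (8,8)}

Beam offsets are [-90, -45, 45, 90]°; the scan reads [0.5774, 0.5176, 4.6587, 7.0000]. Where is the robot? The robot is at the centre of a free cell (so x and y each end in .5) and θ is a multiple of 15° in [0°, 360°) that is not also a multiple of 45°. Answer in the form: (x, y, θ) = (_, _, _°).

The pose lattice has 45·16 = 720 candidates. Test each by forward raycasting.
  (4.5, 1.5, 300°): beam 1 = 1.0000 ≠ 0.5774 ✗
  (3.5, 7.5, 60°): beam 1 = 1.0000 ≠ 0.5774 ✗
  (2.5, 6.5, 150°): beam 1 = 1.7321 ≠ 0.5774 ✗
  (3.5, 3.5, 285°): beam 1 = 2.5882 ≠ 0.5774 ✗
  …
  (3.5, 1.5, 330°): r_1=0.5774, r_2=0.5176, r_3=4.6587, r_4=7.0000 — all match ✓
Unique over the lattice → pose = (3.5, 1.5, 330°).

(x, y, θ) = (3.5, 1.5, 330°)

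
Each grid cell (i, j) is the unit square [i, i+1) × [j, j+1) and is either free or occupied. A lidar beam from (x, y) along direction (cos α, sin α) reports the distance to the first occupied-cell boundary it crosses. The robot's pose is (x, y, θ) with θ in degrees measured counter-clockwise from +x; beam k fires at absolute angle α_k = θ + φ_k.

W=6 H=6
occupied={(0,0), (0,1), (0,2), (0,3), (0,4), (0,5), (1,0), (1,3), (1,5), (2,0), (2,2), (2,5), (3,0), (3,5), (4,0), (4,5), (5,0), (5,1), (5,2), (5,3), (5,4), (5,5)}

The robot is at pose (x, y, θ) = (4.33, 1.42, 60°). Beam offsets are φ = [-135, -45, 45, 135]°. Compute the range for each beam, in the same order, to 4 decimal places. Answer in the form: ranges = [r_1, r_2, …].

ranges = [0.4348, 0.6936, 3.7063, 1.6228]

beam 1: φ=-135°, α=285°
  d=(0.2588,-0.9659)  start (4,1)  tX=2.5887 tY=0.4348  stride 1/|dx|=3.8637 1/|dy|=1.0353
    cross y-line → (4,0), t=0.4348 (wall)
  → r_1 = 0.4348
beam 2: φ=-45°, α=15°
  d=(0.9659,0.2588)  start (4,1)  tX=0.6936 tY=2.2409  stride 1/|dx|=1.0353 1/|dy|=3.8637
    cross x-line → (5,1), t=0.6936 (wall)
  → r_2 = 0.6936
beam 3: φ=45°, α=105°
  d=(-0.2588,0.9659)  start (4,1)  tX=1.2750 tY=0.6005  stride 1/|dx|=3.8637 1/|dy|=1.0353
    cross y-line → (4,2), t=0.6005
    cross x-line → (3,2), t=1.2750
    cross y-line → (3,3), t=1.6357
    cross y-line → (3,4), t=2.6710
    cross y-line → (3,5), t=3.7063 (wall)
  → r_3 = 3.7063
beam 4: φ=135°, α=195°
  d=(-0.9659,-0.2588)  start (4,1)  tX=0.3416 tY=1.6228  stride 1/|dx|=1.0353 1/|dy|=3.8637
    cross x-line → (3,1), t=0.3416
    cross x-line → (2,1), t=1.3769
    cross y-line → (2,0), t=1.6228 (wall)
  → r_4 = 1.6228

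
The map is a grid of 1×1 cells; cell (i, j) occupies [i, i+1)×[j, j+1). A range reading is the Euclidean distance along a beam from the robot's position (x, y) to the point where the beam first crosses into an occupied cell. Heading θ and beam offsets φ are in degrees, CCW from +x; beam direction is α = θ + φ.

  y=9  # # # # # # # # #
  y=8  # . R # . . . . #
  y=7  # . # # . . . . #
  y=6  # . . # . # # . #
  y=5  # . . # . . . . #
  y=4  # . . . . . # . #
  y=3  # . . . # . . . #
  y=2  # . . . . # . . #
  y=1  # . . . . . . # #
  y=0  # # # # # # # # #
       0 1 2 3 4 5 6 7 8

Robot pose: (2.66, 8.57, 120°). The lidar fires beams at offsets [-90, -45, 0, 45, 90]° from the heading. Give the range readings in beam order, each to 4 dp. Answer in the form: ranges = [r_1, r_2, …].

beam 1: φ=-90°, α=30°
  dir = (cos 30°, sin 30°) = (0.8660, 0.5000); from cell (2,8)
  next x-line at t=0.3926, next y-line at t=0.8600; Δt_x=1.1547, Δt_y=2.0000
    x: enter (3,8) at t=0.3926 ← occupied
  → r_1 = 0.3926
beam 2: φ=-45°, α=75°
  dir = (cos 75°, sin 75°) = (0.2588, 0.9659); from cell (2,8)
  next x-line at t=1.3137, next y-line at t=0.4452; Δt_x=3.8637, Δt_y=1.0353
    y: enter (2,9) at t=0.4452 ← occupied
  → r_2 = 0.4452
beam 3: φ=0°, α=120°
  dir = (cos 120°, sin 120°) = (-0.5000, 0.8660); from cell (2,8)
  next x-line at t=1.3200, next y-line at t=0.4965; Δt_x=2.0000, Δt_y=1.1547
    y: enter (2,9) at t=0.4965 ← occupied
  → r_3 = 0.4965
beam 4: φ=45°, α=165°
  dir = (cos 165°, sin 165°) = (-0.9659, 0.2588); from cell (2,8)
  next x-line at t=0.6833, next y-line at t=1.6614; Δt_x=1.0353, Δt_y=3.8637
    x: enter (1,8) at t=0.6833
    y: enter (1,9) at t=1.6614 ← occupied
  → r_4 = 1.6614
beam 5: φ=90°, α=210°
  dir = (cos 210°, sin 210°) = (-0.8660, -0.5000); from cell (2,8)
  next x-line at t=0.7621, next y-line at t=1.1400; Δt_x=1.1547, Δt_y=2.0000
    x: enter (1,8) at t=0.7621
    y: enter (1,7) at t=1.1400
    x: enter (0,7) at t=1.9168 ← occupied
  → r_5 = 1.9168

ranges = [0.3926, 0.4452, 0.4965, 1.6614, 1.9168]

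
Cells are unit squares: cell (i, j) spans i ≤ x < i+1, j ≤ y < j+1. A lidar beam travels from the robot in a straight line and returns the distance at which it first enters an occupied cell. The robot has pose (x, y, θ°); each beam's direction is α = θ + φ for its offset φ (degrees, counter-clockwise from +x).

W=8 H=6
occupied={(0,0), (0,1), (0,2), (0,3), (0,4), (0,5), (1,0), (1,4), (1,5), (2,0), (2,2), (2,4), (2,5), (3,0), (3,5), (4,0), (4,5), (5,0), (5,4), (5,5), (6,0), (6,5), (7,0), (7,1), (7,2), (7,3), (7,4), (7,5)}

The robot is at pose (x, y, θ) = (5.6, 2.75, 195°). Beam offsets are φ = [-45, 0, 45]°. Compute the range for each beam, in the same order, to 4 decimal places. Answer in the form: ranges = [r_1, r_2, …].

ranges = [3.0022, 2.6917, 2.0207]

beam 1: φ=-45°, α=150°
  direction (-0.8660, 0.5000); cell (5,2); t to first gridline: x 0.6928, y 0.5000 (then +1.1547 / +2.0000)
    (5,3) via y @ 0.5000
    (4,3) via x @ 0.6928
    (3,3) via x @ 1.8475
    (3,4) via y @ 2.5000
    (2,4) via x @ 3.0022  # hit
  → r_1 = 3.0022
beam 2: φ=0°, α=195°
  direction (-0.9659, -0.2588); cell (5,2); t to first gridline: x 0.6212, y 2.8978 (then +1.0353 / +3.8637)
    (4,2) via x @ 0.6212
    (3,2) via x @ 1.6564
    (2,2) via x @ 2.6917  # hit
  → r_2 = 2.6917
beam 3: φ=45°, α=240°
  direction (-0.5000, -0.8660); cell (5,2); t to first gridline: x 1.2000, y 0.8660 (then +2.0000 / +1.1547)
    (5,1) via y @ 0.8660
    (4,1) via x @ 1.2000
    (4,0) via y @ 2.0207  # hit
  → r_3 = 2.0207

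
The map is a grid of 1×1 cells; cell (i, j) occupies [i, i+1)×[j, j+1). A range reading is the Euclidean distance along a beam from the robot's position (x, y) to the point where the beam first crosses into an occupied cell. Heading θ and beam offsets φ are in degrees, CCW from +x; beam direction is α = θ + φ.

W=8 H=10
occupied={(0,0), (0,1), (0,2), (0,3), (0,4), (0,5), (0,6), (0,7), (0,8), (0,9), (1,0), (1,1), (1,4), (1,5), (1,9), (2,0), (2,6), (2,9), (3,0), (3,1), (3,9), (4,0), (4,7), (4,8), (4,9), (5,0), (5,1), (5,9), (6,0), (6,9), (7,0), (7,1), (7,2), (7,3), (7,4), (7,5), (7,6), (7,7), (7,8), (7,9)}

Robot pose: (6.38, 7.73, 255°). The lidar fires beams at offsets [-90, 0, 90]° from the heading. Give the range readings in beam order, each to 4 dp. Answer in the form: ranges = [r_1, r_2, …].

beam 1: φ=-90°, α=165°
  direction (-0.9659, 0.2588); cell (6,7); t to first gridline: x 0.3934, y 1.0432 (then +1.0353 / +3.8637)
    (5,7) via x @ 0.3934
    (5,8) via y @ 1.0432
    (4,8) via x @ 1.4287  # hit
  → r_1 = 1.4287
beam 2: φ=0°, α=255°
  direction (-0.2588, -0.9659); cell (6,7); t to first gridline: x 1.4682, y 0.7558 (then +3.8637 / +1.0353)
    (6,6) via y @ 0.7558
    (5,6) via x @ 1.4682
    (5,5) via y @ 1.7910
    (5,4) via y @ 2.8263
    (5,3) via y @ 3.8616
    (5,2) via y @ 4.8969
    (4,2) via x @ 5.3319
    (4,1) via y @ 5.9321
    (4,0) via y @ 6.9674  # hit
  → r_2 = 6.9674
beam 3: φ=90°, α=345°
  direction (0.9659, -0.2588); cell (6,7); t to first gridline: x 0.6419, y 2.8205 (then +1.0353 / +3.8637)
    (7,7) via x @ 0.6419  # hit
  → r_3 = 0.6419

ranges = [1.4287, 6.9674, 0.6419]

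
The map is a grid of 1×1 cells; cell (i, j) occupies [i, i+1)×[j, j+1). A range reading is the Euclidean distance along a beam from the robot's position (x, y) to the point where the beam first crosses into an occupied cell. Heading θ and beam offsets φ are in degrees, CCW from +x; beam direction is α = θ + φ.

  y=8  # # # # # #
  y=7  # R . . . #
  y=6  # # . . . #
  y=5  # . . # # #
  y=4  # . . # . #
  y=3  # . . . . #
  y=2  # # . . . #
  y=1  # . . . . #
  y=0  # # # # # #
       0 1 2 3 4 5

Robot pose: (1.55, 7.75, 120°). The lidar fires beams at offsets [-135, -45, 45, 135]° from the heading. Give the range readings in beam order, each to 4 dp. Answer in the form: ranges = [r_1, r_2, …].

ranges = [3.5717, 0.2588, 0.5694, 0.7765]

beam 1: φ=-135°, α=345°
  dir = (cos 345°, sin 345°) = (0.9659, -0.2588); from cell (1,7)
  next x-line at t=0.4659, next y-line at t=2.8978; Δt_x=1.0353, Δt_y=3.8637
    x: enter (2,7) at t=0.4659
    x: enter (3,7) at t=1.5012
    x: enter (4,7) at t=2.5364
    y: enter (4,6) at t=2.8978
    x: enter (5,6) at t=3.5717 ← occupied
  → r_1 = 3.5717
beam 2: φ=-45°, α=75°
  dir = (cos 75°, sin 75°) = (0.2588, 0.9659); from cell (1,7)
  next x-line at t=1.7387, next y-line at t=0.2588; Δt_x=3.8637, Δt_y=1.0353
    y: enter (1,8) at t=0.2588 ← occupied
  → r_2 = 0.2588
beam 3: φ=45°, α=165°
  dir = (cos 165°, sin 165°) = (-0.9659, 0.2588); from cell (1,7)
  next x-line at t=0.5694, next y-line at t=0.9659; Δt_x=1.0353, Δt_y=3.8637
    x: enter (0,7) at t=0.5694 ← occupied
  → r_3 = 0.5694
beam 4: φ=135°, α=255°
  dir = (cos 255°, sin 255°) = (-0.2588, -0.9659); from cell (1,7)
  next x-line at t=2.1250, next y-line at t=0.7765; Δt_x=3.8637, Δt_y=1.0353
    y: enter (1,6) at t=0.7765 ← occupied
  → r_4 = 0.7765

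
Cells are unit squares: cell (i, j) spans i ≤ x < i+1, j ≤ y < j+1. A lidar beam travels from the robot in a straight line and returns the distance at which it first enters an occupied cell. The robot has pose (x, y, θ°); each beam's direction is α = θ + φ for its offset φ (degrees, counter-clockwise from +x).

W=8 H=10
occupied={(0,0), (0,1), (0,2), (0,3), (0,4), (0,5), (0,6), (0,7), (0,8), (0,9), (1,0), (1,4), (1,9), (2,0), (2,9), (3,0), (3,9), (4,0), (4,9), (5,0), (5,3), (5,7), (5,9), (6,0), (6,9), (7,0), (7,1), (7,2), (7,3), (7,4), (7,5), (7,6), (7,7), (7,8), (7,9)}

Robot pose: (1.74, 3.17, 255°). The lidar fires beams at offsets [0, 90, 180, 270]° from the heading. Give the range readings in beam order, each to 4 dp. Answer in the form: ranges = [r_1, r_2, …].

ranges = [2.2465, 5.4456, 0.8593, 0.7661]

beam 1: φ=0°, α=255°
  dir = (cos 255°, sin 255°) = (-0.2588, -0.9659); from cell (1,3)
  next x-line at t=2.8591, next y-line at t=0.1760; Δt_x=3.8637, Δt_y=1.0353
    y: enter (1,2) at t=0.1760
    y: enter (1,1) at t=1.2113
    y: enter (1,0) at t=2.2465 ← occupied
  → r_1 = 2.2465
beam 2: φ=90°, α=345°
  dir = (cos 345°, sin 345°) = (0.9659, -0.2588); from cell (1,3)
  next x-line at t=0.2692, next y-line at t=0.6568; Δt_x=1.0353, Δt_y=3.8637
    x: enter (2,3) at t=0.2692
    y: enter (2,2) at t=0.6568
    x: enter (3,2) at t=1.3044
    x: enter (4,2) at t=2.3397
    x: enter (5,2) at t=3.3750
    x: enter (6,2) at t=4.4103
    y: enter (6,1) at t=4.5205
    x: enter (7,1) at t=5.4456 ← occupied
  → r_2 = 5.4456
beam 3: φ=180°, α=75°
  dir = (cos 75°, sin 75°) = (0.2588, 0.9659); from cell (1,3)
  next x-line at t=1.0046, next y-line at t=0.8593; Δt_x=3.8637, Δt_y=1.0353
    y: enter (1,4) at t=0.8593 ← occupied
  → r_3 = 0.8593
beam 4: φ=270°, α=165°
  dir = (cos 165°, sin 165°) = (-0.9659, 0.2588); from cell (1,3)
  next x-line at t=0.7661, next y-line at t=3.2069; Δt_x=1.0353, Δt_y=3.8637
    x: enter (0,3) at t=0.7661 ← occupied
  → r_4 = 0.7661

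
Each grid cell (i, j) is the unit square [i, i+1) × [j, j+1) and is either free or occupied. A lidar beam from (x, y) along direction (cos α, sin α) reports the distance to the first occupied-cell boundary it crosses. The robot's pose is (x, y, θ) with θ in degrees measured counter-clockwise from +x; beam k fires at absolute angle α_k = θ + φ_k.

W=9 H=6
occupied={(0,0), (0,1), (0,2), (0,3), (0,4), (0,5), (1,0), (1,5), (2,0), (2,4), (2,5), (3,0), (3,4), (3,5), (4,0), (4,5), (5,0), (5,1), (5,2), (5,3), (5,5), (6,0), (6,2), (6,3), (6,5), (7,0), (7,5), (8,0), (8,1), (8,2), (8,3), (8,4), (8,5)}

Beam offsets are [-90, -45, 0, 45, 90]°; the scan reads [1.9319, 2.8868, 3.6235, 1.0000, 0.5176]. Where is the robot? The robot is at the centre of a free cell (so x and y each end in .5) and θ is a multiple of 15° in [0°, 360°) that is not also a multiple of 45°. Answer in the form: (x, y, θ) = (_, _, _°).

The pose lattice has 21·16 = 336 candidates. Test each by forward raycasting.
  (4.5, 4.5, 300°): beam 1 = 0.5774 ≠ 1.9319 ✗
  (1.5, 2.5, 330°): beam 1 = 1.0000 ≠ 1.9319 ✗
  (7.5, 1.5, 15°): beam 1 = 0.5176 ≠ 1.9319 ✗
  …
  (4.5, 1.5, 165°): r_1=1.9319, r_2=2.8868, r_3=3.6235, r_4=1.0000, r_5=0.5176 — all match ✓
Only this pose fits every beam.

(x, y, θ) = (4.5, 1.5, 165°)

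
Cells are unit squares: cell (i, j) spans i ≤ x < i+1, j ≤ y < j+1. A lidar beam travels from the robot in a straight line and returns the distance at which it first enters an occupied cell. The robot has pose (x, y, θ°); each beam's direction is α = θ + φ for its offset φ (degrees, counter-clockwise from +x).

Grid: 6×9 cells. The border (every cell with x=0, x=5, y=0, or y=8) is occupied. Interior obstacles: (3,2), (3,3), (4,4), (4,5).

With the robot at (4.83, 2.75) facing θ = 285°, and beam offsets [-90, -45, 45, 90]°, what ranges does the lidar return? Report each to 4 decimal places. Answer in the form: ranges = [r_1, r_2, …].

beam 1: φ=-90°, α=195°
  d=(-0.9659,-0.2588)  start (4,2)  tX=0.8593 tY=2.8978  stride 1/|dx|=1.0353 1/|dy|=3.8637
    cross x-line → (3,2), t=0.8593 (wall)
  → r_1 = 0.8593
beam 2: φ=-45°, α=240°
  d=(-0.5000,-0.8660)  start (4,2)  tX=1.6600 tY=0.8660  stride 1/|dx|=2.0000 1/|dy|=1.1547
    cross y-line → (4,1), t=0.8660
    cross x-line → (3,1), t=1.6600
    cross y-line → (3,0), t=2.0207 (wall)
  → r_2 = 2.0207
beam 3: φ=45°, α=330°
  d=(0.8660,-0.5000)  start (4,2)  tX=0.1963 tY=1.5000  stride 1/|dx|=1.1547 1/|dy|=2.0000
    cross x-line → (5,2), t=0.1963 (wall)
  → r_3 = 0.1963
beam 4: φ=90°, α=15°
  d=(0.9659,0.2588)  start (4,2)  tX=0.1760 tY=0.9659  stride 1/|dx|=1.0353 1/|dy|=3.8637
    cross x-line → (5,2), t=0.1760 (wall)
  → r_4 = 0.1760

ranges = [0.8593, 2.0207, 0.1963, 0.1760]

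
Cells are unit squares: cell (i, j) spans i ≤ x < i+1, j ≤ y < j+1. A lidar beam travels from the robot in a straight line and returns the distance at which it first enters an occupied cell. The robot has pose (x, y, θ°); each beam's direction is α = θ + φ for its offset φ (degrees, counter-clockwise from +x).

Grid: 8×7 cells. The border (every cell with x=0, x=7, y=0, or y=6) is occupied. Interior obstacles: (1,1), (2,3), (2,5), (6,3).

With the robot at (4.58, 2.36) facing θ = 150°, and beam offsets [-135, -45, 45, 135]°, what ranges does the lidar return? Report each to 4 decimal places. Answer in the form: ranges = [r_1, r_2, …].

beam 1: φ=-135°, α=15°
  cosα=0.9659 sinα=0.2588 | (4,2) | tMaxX 0.4348 tMaxY 2.4728 | tΔX 1.0353 tΔY 3.8637
    t=0.4348 [x] (5,2)
    t=1.4701 [x] (6,2)
    t=2.4728 [y] (6,3) — stop
  → r_1 = 2.4728
beam 2: φ=-45°, α=105°
  cosα=-0.2588 sinα=0.9659 | (4,2) | tMaxX 2.2409 tMaxY 0.6626 | tΔX 3.8637 tΔY 1.0353
    t=0.6626 [y] (4,3)
    t=1.6979 [y] (4,4)
    t=2.2409 [x] (3,4)
    t=2.7331 [y] (3,5)
    t=3.7684 [y] (3,6) — stop
  → r_2 = 3.7684
beam 3: φ=45°, α=195°
  cosα=-0.9659 sinα=-0.2588 | (4,2) | tMaxX 0.6005 tMaxY 1.3909 | tΔX 1.0353 tΔY 3.8637
    t=0.6005 [x] (3,2)
    t=1.3909 [y] (3,1)
    t=1.6357 [x] (2,1)
    t=2.6710 [x] (1,1) — stop
  → r_3 = 2.6710
beam 4: φ=135°, α=285°
  cosα=0.2588 sinα=-0.9659 | (4,2) | tMaxX 1.6228 tMaxY 0.3727 | tΔX 3.8637 tΔY 1.0353
    t=0.3727 [y] (4,1)
    t=1.4080 [y] (4,0) — stop
  → r_4 = 1.4080

ranges = [2.4728, 3.7684, 2.6710, 1.4080]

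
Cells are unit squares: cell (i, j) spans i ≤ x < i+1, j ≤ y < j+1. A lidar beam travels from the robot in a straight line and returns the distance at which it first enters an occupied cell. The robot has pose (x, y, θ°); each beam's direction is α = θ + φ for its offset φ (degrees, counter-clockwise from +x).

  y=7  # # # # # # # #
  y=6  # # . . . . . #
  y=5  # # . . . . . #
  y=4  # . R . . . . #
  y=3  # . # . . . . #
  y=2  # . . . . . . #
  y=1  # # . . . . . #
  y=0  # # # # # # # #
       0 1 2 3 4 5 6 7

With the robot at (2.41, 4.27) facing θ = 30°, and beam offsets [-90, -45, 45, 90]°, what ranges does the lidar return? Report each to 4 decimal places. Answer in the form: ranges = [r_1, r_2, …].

ranges = [0.3118, 4.7519, 2.8263, 0.8429]

beam 1: φ=-90°, α=300°
  d=(0.5000,-0.8660)  start (2,4)  tX=1.1800 tY=0.3118  stride 1/|dx|=2.0000 1/|dy|=1.1547
    cross y-line → (2,3), t=0.3118 (wall)
  → r_1 = 0.3118
beam 2: φ=-45°, α=345°
  d=(0.9659,-0.2588)  start (2,4)  tX=0.6108 tY=1.0432  stride 1/|dx|=1.0353 1/|dy|=3.8637
    cross x-line → (3,4), t=0.6108
    cross y-line → (3,3), t=1.0432
    cross x-line → (4,3), t=1.6461
    cross x-line → (5,3), t=2.6814
    cross x-line → (6,3), t=3.7166
    cross x-line → (7,3), t=4.7519 (wall)
  → r_2 = 4.7519
beam 3: φ=45°, α=75°
  d=(0.2588,0.9659)  start (2,4)  tX=2.2796 tY=0.7558  stride 1/|dx|=3.8637 1/|dy|=1.0353
    cross y-line → (2,5), t=0.7558
    cross y-line → (2,6), t=1.7910
    cross x-line → (3,6), t=2.2796
    cross y-line → (3,7), t=2.8263 (wall)
  → r_3 = 2.8263
beam 4: φ=90°, α=120°
  d=(-0.5000,0.8660)  start (2,4)  tX=0.8200 tY=0.8429  stride 1/|dx|=2.0000 1/|dy|=1.1547
    cross x-line → (1,4), t=0.8200
    cross y-line → (1,5), t=0.8429 (wall)
  → r_4 = 0.8429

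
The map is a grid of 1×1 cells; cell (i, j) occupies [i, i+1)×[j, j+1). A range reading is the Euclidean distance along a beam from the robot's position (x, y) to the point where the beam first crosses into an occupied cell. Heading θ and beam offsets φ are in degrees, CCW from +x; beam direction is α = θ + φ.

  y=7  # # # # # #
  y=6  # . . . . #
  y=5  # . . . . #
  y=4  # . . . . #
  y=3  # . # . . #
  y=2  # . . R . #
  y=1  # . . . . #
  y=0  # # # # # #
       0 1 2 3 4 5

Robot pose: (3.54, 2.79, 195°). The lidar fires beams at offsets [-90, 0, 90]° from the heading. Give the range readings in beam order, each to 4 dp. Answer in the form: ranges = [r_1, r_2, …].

ranges = [4.3585, 2.6296, 1.8531]

beam 1: φ=-90°, α=105°
  dir = (cos 105°, sin 105°) = (-0.2588, 0.9659); from cell (3,2)
  next x-line at t=2.0864, next y-line at t=0.2174; Δt_x=3.8637, Δt_y=1.0353
    y: enter (3,3) at t=0.2174
    y: enter (3,4) at t=1.2527
    x: enter (2,4) at t=2.0864
    y: enter (2,5) at t=2.2880
    y: enter (2,6) at t=3.3232
    y: enter (2,7) at t=4.3585 ← occupied
  → r_1 = 4.3585
beam 2: φ=0°, α=195°
  dir = (cos 195°, sin 195°) = (-0.9659, -0.2588); from cell (3,2)
  next x-line at t=0.5590, next y-line at t=3.0523; Δt_x=1.0353, Δt_y=3.8637
    x: enter (2,2) at t=0.5590
    x: enter (1,2) at t=1.5943
    x: enter (0,2) at t=2.6296 ← occupied
  → r_2 = 2.6296
beam 3: φ=90°, α=285°
  dir = (cos 285°, sin 285°) = (0.2588, -0.9659); from cell (3,2)
  next x-line at t=1.7773, next y-line at t=0.8179; Δt_x=3.8637, Δt_y=1.0353
    y: enter (3,1) at t=0.8179
    x: enter (4,1) at t=1.7773
    y: enter (4,0) at t=1.8531 ← occupied
  → r_3 = 1.8531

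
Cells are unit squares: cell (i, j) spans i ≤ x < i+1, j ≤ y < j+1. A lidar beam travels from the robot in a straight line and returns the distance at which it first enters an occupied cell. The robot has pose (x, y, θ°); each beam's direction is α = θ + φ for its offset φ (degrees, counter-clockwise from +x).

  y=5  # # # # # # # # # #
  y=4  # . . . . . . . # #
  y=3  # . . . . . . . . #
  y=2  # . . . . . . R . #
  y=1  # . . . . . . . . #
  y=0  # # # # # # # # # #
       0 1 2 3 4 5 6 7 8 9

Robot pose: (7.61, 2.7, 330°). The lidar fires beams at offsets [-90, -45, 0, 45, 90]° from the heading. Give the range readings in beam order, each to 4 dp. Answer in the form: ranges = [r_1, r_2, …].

ranges = [1.9630, 1.7600, 1.6050, 1.4390, 1.5011]

beam 1: φ=-90°, α=240°
  cosα=-0.5000 sinα=-0.8660 | (7,2) | tMaxX 1.2200 tMaxY 0.8083 | tΔX 2.0000 tΔY 1.1547
    t=0.8083 [y] (7,1)
    t=1.2200 [x] (6,1)
    t=1.9630 [y] (6,0) — stop
  → r_1 = 1.9630
beam 2: φ=-45°, α=285°
  cosα=0.2588 sinα=-0.9659 | (7,2) | tMaxX 1.5068 tMaxY 0.7247 | tΔX 3.8637 tΔY 1.0353
    t=0.7247 [y] (7,1)
    t=1.5068 [x] (8,1)
    t=1.7600 [y] (8,0) — stop
  → r_2 = 1.7600
beam 3: φ=0°, α=330°
  cosα=0.8660 sinα=-0.5000 | (7,2) | tMaxX 0.4503 tMaxY 1.4000 | tΔX 1.1547 tΔY 2.0000
    t=0.4503 [x] (8,2)
    t=1.4000 [y] (8,1)
    t=1.6050 [x] (9,1) — stop
  → r_3 = 1.6050
beam 4: φ=45°, α=15°
  cosα=0.9659 sinα=0.2588 | (7,2) | tMaxX 0.4038 tMaxY 1.1591 | tΔX 1.0353 tΔY 3.8637
    t=0.4038 [x] (8,2)
    t=1.1591 [y] (8,3)
    t=1.4390 [x] (9,3) — stop
  → r_4 = 1.4390
beam 5: φ=90°, α=60°
  cosα=0.5000 sinα=0.8660 | (7,2) | tMaxX 0.7800 tMaxY 0.3464 | tΔX 2.0000 tΔY 1.1547
    t=0.3464 [y] (7,3)
    t=0.7800 [x] (8,3)
    t=1.5011 [y] (8,4) — stop
  → r_5 = 1.5011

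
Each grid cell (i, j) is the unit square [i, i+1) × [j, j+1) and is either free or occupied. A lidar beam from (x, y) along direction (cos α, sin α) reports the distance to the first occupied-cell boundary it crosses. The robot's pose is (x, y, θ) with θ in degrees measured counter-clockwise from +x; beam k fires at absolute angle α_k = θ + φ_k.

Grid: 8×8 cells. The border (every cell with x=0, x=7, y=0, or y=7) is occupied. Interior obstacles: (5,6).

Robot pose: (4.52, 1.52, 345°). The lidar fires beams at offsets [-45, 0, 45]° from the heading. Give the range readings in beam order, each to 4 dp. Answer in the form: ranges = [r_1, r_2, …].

beam 1: φ=-45°, α=300°
  cosα=0.5000 sinα=-0.8660 | (4,1) | tMaxX 0.9600 tMaxY 0.6004 | tΔX 2.0000 tΔY 1.1547
    t=0.6004 [y] (4,0) — stop
  → r_1 = 0.6004
beam 2: φ=0°, α=345°
  cosα=0.9659 sinα=-0.2588 | (4,1) | tMaxX 0.4969 tMaxY 2.0091 | tΔX 1.0353 tΔY 3.8637
    t=0.4969 [x] (5,1)
    t=1.5322 [x] (6,1)
    t=2.0091 [y] (6,0) — stop
  → r_2 = 2.0091
beam 3: φ=45°, α=30°
  cosα=0.8660 sinα=0.5000 | (4,1) | tMaxX 0.5543 tMaxY 0.9600 | tΔX 1.1547 tΔY 2.0000
    t=0.5543 [x] (5,1)
    t=0.9600 [y] (5,2)
    t=1.7090 [x] (6,2)
    t=2.8637 [x] (7,2) — stop
  → r_3 = 2.8637

ranges = [0.6004, 2.0091, 2.8637]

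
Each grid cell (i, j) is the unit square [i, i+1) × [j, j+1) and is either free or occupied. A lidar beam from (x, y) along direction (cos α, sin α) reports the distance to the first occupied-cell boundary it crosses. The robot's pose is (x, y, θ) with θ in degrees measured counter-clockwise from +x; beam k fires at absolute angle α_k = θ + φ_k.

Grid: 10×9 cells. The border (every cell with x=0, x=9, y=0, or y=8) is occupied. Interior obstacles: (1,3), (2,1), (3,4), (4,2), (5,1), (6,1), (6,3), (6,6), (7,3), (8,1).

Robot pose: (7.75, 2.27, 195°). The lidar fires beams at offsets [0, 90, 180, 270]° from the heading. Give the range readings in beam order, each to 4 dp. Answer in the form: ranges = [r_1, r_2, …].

beam 1: φ=0°, α=195°
  cosα=-0.9659 sinα=-0.2588 | (7,2) | tMaxX 0.7765 tMaxY 1.0432 | tΔX 1.0353 tΔY 3.8637
    t=0.7765 [x] (6,2)
    t=1.0432 [y] (6,1) — stop
  → r_1 = 1.0432
beam 2: φ=90°, α=285°
  cosα=0.2588 sinα=-0.9659 | (7,2) | tMaxX 0.9659 tMaxY 0.2795 | tΔX 3.8637 tΔY 1.0353
    t=0.2795 [y] (7,1)
    t=0.9659 [x] (8,1) — stop
  → r_2 = 0.9659
beam 3: φ=180°, α=15°
  cosα=0.9659 sinα=0.2588 | (7,2) | tMaxX 0.2588 tMaxY 2.8205 | tΔX 1.0353 tΔY 3.8637
    t=0.2588 [x] (8,2)
    t=1.2941 [x] (9,2) — stop
  → r_3 = 1.2941
beam 4: φ=270°, α=105°
  cosα=-0.2588 sinα=0.9659 | (7,2) | tMaxX 2.8978 tMaxY 0.7558 | tΔX 3.8637 tΔY 1.0353
    t=0.7558 [y] (7,3) — stop
  → r_4 = 0.7558

ranges = [1.0432, 0.9659, 1.2941, 0.7558]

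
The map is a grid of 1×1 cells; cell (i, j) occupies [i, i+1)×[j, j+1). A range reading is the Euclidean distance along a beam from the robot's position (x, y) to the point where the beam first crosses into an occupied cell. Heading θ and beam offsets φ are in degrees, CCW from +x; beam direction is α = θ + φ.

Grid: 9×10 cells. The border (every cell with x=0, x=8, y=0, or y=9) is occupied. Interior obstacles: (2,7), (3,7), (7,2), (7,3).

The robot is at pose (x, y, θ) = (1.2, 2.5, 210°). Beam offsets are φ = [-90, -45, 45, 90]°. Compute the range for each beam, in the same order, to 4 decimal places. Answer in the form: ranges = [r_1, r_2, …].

beam 1: φ=-90°, α=120°
  dir = (cos 120°, sin 120°) = (-0.5000, 0.8660); from cell (1,2)
  next x-line at t=0.4000, next y-line at t=0.5774; Δt_x=2.0000, Δt_y=1.1547
    x: enter (0,2) at t=0.4000 ← occupied
  → r_1 = 0.4000
beam 2: φ=-45°, α=165°
  dir = (cos 165°, sin 165°) = (-0.9659, 0.2588); from cell (1,2)
  next x-line at t=0.2071, next y-line at t=1.9319; Δt_x=1.0353, Δt_y=3.8637
    x: enter (0,2) at t=0.2071 ← occupied
  → r_2 = 0.2071
beam 3: φ=45°, α=255°
  dir = (cos 255°, sin 255°) = (-0.2588, -0.9659); from cell (1,2)
  next x-line at t=0.7727, next y-line at t=0.5176; Δt_x=3.8637, Δt_y=1.0353
    y: enter (1,1) at t=0.5176
    x: enter (0,1) at t=0.7727 ← occupied
  → r_3 = 0.7727
beam 4: φ=90°, α=300°
  dir = (cos 300°, sin 300°) = (0.5000, -0.8660); from cell (1,2)
  next x-line at t=1.6000, next y-line at t=0.5774; Δt_x=2.0000, Δt_y=1.1547
    y: enter (1,1) at t=0.5774
    x: enter (2,1) at t=1.6000
    y: enter (2,0) at t=1.7321 ← occupied
  → r_4 = 1.7321

ranges = [0.4000, 0.2071, 0.7727, 1.7321]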